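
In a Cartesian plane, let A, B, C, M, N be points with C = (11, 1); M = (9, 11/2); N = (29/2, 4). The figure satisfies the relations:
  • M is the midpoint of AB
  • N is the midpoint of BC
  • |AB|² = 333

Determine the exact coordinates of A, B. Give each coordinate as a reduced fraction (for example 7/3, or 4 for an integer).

1. B_x = 18  [B = 2·N−C = 2·(29/2, 4)−(11, 1)]
2. B_y = 7  [B = 2·N−C = 2·(29/2, 4)−(11, 1)]
   so B = (18, 7)
3. A_x = 0  [A = 2·M−B = 2·(9, 11/2)−(18, 7)]
4. A_y = 4  [A = 2·M−B = 2·(9, 11/2)−(18, 7)]
   so A = (0, 4)

A = (0, 4)
B = (18, 7)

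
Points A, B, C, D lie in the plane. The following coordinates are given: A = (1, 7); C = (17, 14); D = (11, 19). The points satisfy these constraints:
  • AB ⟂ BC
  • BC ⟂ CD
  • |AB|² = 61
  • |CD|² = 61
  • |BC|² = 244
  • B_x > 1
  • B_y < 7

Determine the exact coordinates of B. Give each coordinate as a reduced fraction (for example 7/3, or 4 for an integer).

B = (7, 2)

1. B_x = 7  [[BC ⟂ CD ⇒ 6x-5y-32=0] ∩ [|B−(1, 7)|²=61]]
2. B_y = 2  [[BC ⟂ CD ⇒ 6x-5y-32=0] ∩ [|B−(1, 7)|²=61]]
   so B = (7, 2)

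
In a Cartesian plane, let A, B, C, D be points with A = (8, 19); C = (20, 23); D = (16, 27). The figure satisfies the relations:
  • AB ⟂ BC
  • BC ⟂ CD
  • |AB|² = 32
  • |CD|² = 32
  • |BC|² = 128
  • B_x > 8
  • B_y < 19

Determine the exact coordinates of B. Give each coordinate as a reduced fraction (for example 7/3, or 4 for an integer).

B = (12, 15)

1. B_x = 12  [[BC ⟂ CD ⇒ 4x-4y+12=0] ∩ [|B−(8, 19)|²=32]]
2. B_y = 15  [[BC ⟂ CD ⇒ 4x-4y+12=0] ∩ [|B−(8, 19)|²=32]]
   so B = (12, 15)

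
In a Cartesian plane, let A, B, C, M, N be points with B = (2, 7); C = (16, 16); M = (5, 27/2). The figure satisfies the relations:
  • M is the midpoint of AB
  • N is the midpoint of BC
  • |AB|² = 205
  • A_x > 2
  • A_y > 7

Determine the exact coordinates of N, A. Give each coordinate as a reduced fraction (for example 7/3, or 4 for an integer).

1. A_x = 8  [A = 2·M−B = 2·(5, 27/2)−(2, 7)]
2. A_y = 20  [A = 2·M−B = 2·(5, 27/2)−(2, 7)]
   so A = (8, 20)
3. N_x = 9  [2·N = B+C = (2, 7)+(16, 16)]
4. N_y = 23/2  [2·N = B+C = (2, 7)+(16, 16)]
   so N = (9, 23/2)

N = (9, 23/2)
A = (8, 20)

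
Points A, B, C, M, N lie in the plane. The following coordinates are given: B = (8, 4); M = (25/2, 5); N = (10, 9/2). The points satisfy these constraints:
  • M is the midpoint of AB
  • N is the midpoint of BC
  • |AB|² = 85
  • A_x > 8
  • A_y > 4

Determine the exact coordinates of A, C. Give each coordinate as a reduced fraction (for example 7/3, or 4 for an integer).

1. A_x = 17  [A = 2·M−B = 2·(25/2, 5)−(8, 4)]
2. A_y = 6  [A = 2·M−B = 2·(25/2, 5)−(8, 4)]
   so A = (17, 6)
3. C_x = 12  [C = 2·N−B = 2·(10, 9/2)−(8, 4)]
4. C_y = 5  [C = 2·N−B = 2·(10, 9/2)−(8, 4)]
   so C = (12, 5)

A = (17, 6)
C = (12, 5)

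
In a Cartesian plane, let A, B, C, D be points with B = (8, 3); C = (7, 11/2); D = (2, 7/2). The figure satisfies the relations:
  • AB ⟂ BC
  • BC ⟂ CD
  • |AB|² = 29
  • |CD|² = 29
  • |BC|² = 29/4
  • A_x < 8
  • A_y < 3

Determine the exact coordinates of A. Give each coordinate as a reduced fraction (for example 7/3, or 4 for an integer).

A = (3, 1)

1. A_x = 3  [[AB ⟂ BC ⇒ 1x-5/2y-1/2=0] ∩ [|A−(8, 3)|²=29]]
2. A_y = 1  [[AB ⟂ BC ⇒ 1x-5/2y-1/2=0] ∩ [|A−(8, 3)|²=29]]
   so A = (3, 1)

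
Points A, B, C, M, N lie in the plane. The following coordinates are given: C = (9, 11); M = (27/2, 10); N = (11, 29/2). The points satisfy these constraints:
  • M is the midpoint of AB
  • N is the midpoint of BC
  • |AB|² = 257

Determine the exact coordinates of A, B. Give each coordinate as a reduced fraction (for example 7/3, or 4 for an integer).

A = (14, 2)
B = (13, 18)

1. B_x = 13  [B = 2·N−C = 2·(11, 29/2)−(9, 11)]
2. B_y = 18  [B = 2·N−C = 2·(11, 29/2)−(9, 11)]
   so B = (13, 18)
3. A_x = 14  [A = 2·M−B = 2·(27/2, 10)−(13, 18)]
4. A_y = 2  [A = 2·M−B = 2·(27/2, 10)−(13, 18)]
   so A = (14, 2)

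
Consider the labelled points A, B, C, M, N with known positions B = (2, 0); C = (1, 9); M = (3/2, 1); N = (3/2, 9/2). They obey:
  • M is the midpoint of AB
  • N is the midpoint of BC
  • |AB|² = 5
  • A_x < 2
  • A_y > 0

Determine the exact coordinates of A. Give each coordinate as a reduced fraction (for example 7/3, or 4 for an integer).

A = (1, 2)

1. A_x = 1  [A = 2·M−B = 2·(3/2, 1)−(2, 0)]
2. A_y = 2  [A = 2·M−B = 2·(3/2, 1)−(2, 0)]
   so A = (1, 2)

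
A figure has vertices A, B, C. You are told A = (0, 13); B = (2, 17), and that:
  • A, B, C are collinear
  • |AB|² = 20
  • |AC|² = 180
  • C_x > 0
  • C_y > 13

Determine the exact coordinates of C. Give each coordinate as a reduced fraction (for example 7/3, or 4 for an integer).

1. C_x = 6  [[A, B, C are collinear ⇒ -4x+2y-26=0] ∩ [|C−(0, 13)|²=180]]
2. C_y = 25  [[A, B, C are collinear ⇒ -4x+2y-26=0] ∩ [|C−(0, 13)|²=180]]
   so C = (6, 25)

C = (6, 25)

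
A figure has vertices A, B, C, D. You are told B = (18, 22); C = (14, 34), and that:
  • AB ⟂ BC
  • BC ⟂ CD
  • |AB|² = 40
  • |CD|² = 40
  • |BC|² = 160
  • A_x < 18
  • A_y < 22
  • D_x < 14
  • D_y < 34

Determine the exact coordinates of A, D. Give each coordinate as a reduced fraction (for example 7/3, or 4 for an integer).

1. A_x = 12  [[AB ⟂ BC ⇒ 4x-12y+192=0] ∩ [|A−(18, 22)|²=40]]
2. A_y = 20  [[AB ⟂ BC ⇒ 4x-12y+192=0] ∩ [|A−(18, 22)|²=40]]
   so A = (12, 20)
3. D_x = 8  [[BC ⟂ CD ⇒ -4x+12y-352=0] ∩ [|D−(14, 34)|²=40]]
4. D_y = 32  [[BC ⟂ CD ⇒ -4x+12y-352=0] ∩ [|D−(14, 34)|²=40]]
   so D = (8, 32)

A = (12, 20)
D = (8, 32)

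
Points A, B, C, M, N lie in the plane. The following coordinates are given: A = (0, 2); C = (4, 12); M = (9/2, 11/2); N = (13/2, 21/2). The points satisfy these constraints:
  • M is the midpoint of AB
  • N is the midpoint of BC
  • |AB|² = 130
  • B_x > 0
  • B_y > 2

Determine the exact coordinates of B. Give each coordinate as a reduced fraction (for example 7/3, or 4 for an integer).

B = (9, 9)

1. B_x = 9  [B = 2·M−A = 2·(9/2, 11/2)−(0, 2)]
2. B_y = 9  [B = 2·M−A = 2·(9/2, 11/2)−(0, 2)]
   so B = (9, 9)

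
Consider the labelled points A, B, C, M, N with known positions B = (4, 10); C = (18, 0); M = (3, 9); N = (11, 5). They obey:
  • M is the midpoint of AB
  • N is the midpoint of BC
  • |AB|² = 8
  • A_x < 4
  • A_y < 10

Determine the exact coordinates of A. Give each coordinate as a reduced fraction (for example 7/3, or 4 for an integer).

A = (2, 8)

1. A_x = 2  [A = 2·M−B = 2·(3, 9)−(4, 10)]
2. A_y = 8  [A = 2·M−B = 2·(3, 9)−(4, 10)]
   so A = (2, 8)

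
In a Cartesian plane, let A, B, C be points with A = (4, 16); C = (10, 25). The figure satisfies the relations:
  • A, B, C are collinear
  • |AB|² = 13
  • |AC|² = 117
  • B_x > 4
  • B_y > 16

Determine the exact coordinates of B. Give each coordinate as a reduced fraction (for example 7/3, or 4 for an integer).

1. B_x = 6  [[A, B, C are collinear ⇒ 9x-6y+60=0] ∩ [|B−(4, 16)|²=13]]
2. B_y = 19  [[A, B, C are collinear ⇒ 9x-6y+60=0] ∩ [|B−(4, 16)|²=13]]
   so B = (6, 19)

B = (6, 19)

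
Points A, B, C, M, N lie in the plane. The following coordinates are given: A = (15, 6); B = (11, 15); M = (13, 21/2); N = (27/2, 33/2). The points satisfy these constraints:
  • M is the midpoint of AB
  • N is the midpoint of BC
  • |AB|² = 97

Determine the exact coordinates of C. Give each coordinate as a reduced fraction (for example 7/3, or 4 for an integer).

C = (16, 18)

1. C_x = 16  [C = 2·N−B = 2·(27/2, 33/2)−(11, 15)]
2. C_y = 18  [C = 2·N−B = 2·(27/2, 33/2)−(11, 15)]
   so C = (16, 18)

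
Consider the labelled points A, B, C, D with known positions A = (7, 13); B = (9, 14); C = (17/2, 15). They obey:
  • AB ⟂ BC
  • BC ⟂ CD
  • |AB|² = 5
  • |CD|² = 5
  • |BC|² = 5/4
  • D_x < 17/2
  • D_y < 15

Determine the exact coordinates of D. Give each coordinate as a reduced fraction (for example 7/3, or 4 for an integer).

1. D_x = 13/2  [[BC ⟂ CD ⇒ -1/2x+1y-43/4=0] ∩ [|D−(17/2, 15)|²=5]]
2. D_y = 14  [[BC ⟂ CD ⇒ -1/2x+1y-43/4=0] ∩ [|D−(17/2, 15)|²=5]]
   so D = (13/2, 14)

D = (13/2, 14)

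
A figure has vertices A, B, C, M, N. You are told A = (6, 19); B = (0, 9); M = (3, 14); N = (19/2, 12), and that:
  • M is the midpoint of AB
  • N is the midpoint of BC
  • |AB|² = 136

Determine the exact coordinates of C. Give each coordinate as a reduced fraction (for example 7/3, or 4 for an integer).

1. C_x = 19  [C = 2·N−B = 2·(19/2, 12)−(0, 9)]
2. C_y = 15  [C = 2·N−B = 2·(19/2, 12)−(0, 9)]
   so C = (19, 15)

C = (19, 15)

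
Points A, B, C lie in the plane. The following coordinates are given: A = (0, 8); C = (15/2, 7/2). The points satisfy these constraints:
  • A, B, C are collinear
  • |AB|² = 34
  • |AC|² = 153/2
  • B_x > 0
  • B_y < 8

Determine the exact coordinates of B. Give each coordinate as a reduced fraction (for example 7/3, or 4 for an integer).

1. B_x = 5  [[A, B, C are collinear ⇒ -9/2x-15/2y+60=0] ∩ [|B−(0, 8)|²=34]]
2. B_y = 5  [[A, B, C are collinear ⇒ -9/2x-15/2y+60=0] ∩ [|B−(0, 8)|²=34]]
   so B = (5, 5)

B = (5, 5)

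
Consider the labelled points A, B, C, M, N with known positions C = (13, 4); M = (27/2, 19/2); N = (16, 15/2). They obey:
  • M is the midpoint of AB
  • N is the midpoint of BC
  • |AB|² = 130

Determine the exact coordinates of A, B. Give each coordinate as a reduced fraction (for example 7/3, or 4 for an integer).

A = (8, 8)
B = (19, 11)

1. B_x = 19  [B = 2·N−C = 2·(16, 15/2)−(13, 4)]
2. B_y = 11  [B = 2·N−C = 2·(16, 15/2)−(13, 4)]
   so B = (19, 11)
3. A_x = 8  [A = 2·M−B = 2·(27/2, 19/2)−(19, 11)]
4. A_y = 8  [A = 2·M−B = 2·(27/2, 19/2)−(19, 11)]
   so A = (8, 8)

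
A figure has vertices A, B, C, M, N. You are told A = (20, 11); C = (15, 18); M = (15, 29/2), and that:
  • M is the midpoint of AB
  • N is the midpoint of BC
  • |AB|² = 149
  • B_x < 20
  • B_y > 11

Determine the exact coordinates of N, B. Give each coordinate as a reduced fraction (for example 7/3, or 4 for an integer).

N = (25/2, 18)
B = (10, 18)

1. B_x = 10  [B = 2·M−A = 2·(15, 29/2)−(20, 11)]
2. B_y = 18  [B = 2·M−A = 2·(15, 29/2)−(20, 11)]
   so B = (10, 18)
3. N_x = 25/2  [2·N = B+C = (10, 18)+(15, 18)]
4. N_y = 18  [2·N = B+C = (10, 18)+(15, 18)]
   so N = (25/2, 18)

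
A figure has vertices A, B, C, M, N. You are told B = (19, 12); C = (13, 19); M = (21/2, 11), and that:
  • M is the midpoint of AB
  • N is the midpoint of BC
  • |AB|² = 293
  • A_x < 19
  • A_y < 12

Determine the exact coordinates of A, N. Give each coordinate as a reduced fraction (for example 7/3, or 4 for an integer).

1. A_x = 2  [A = 2·M−B = 2·(21/2, 11)−(19, 12)]
2. A_y = 10  [A = 2·M−B = 2·(21/2, 11)−(19, 12)]
   so A = (2, 10)
3. N_x = 16  [2·N = B+C = (19, 12)+(13, 19)]
4. N_y = 31/2  [2·N = B+C = (19, 12)+(13, 19)]
   so N = (16, 31/2)

A = (2, 10)
N = (16, 31/2)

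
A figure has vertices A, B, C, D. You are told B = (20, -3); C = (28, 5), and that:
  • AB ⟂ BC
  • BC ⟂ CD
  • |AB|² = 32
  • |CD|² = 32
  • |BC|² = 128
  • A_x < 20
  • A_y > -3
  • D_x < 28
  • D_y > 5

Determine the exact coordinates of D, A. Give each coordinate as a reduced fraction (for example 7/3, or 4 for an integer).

D = (24, 9)
A = (16, 1)

1. D_x = 24  [[BC ⟂ CD ⇒ 8x+8y-264=0] ∩ [|D−(28, 5)|²=32]]
2. D_y = 9  [[BC ⟂ CD ⇒ 8x+8y-264=0] ∩ [|D−(28, 5)|²=32]]
   so D = (24, 9)
3. A_x = 16  [[AB ⟂ BC ⇒ -8x-8y+136=0] ∩ [|A−(20, -3)|²=32]]
4. A_y = 1  [[AB ⟂ BC ⇒ -8x-8y+136=0] ∩ [|A−(20, -3)|²=32]]
   so A = (16, 1)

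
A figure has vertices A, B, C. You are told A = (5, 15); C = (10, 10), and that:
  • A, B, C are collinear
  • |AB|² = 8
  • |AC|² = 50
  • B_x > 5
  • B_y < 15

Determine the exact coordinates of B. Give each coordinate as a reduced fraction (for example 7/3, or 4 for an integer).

B = (7, 13)

1. B_x = 7  [[A, B, C are collinear ⇒ -5x-5y+100=0] ∩ [|B−(5, 15)|²=8]]
2. B_y = 13  [[A, B, C are collinear ⇒ -5x-5y+100=0] ∩ [|B−(5, 15)|²=8]]
   so B = (7, 13)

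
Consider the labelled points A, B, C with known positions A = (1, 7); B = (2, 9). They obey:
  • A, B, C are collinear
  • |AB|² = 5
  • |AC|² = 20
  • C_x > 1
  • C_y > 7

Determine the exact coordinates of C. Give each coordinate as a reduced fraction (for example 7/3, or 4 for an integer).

C = (3, 11)

1. C_x = 3  [[A, B, C are collinear ⇒ -2x+1y-5=0] ∩ [|C−(1, 7)|²=20]]
2. C_y = 11  [[A, B, C are collinear ⇒ -2x+1y-5=0] ∩ [|C−(1, 7)|²=20]]
   so C = (3, 11)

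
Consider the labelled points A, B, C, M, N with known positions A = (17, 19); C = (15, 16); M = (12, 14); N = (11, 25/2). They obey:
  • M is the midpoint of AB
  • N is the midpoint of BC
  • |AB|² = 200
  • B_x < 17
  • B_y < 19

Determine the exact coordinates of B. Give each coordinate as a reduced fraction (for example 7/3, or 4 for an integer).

1. B_x = 7  [B = 2·M−A = 2·(12, 14)−(17, 19)]
2. B_y = 9  [B = 2·M−A = 2·(12, 14)−(17, 19)]
   so B = (7, 9)

B = (7, 9)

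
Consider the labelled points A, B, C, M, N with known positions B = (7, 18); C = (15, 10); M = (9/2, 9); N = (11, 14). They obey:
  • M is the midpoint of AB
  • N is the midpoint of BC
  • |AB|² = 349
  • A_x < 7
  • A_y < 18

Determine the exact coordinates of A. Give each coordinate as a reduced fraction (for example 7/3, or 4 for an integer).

1. A_x = 2  [A = 2·M−B = 2·(9/2, 9)−(7, 18)]
2. A_y = 0  [A = 2·M−B = 2·(9/2, 9)−(7, 18)]
   so A = (2, 0)

A = (2, 0)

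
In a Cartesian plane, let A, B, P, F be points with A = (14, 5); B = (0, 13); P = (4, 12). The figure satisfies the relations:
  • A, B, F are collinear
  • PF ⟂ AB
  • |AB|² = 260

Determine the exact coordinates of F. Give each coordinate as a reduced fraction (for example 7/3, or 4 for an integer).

F = (224/65, 717/65)

1. F_x = 224/65  [[A, B, F are collinear ⇒ -8x-14y+182=0] ∩ [PF ⟂ AB ⇒ -14x+8y-40=0]]
2. F_y = 717/65  [[A, B, F are collinear ⇒ -8x-14y+182=0] ∩ [PF ⟂ AB ⇒ -14x+8y-40=0]]
   so F = (224/65, 717/65)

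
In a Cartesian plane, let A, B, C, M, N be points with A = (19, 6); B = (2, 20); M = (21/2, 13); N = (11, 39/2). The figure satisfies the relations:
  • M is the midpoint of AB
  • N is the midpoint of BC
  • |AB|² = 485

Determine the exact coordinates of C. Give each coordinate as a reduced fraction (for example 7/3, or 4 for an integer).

C = (20, 19)

1. C_x = 20  [C = 2·N−B = 2·(11, 39/2)−(2, 20)]
2. C_y = 19  [C = 2·N−B = 2·(11, 39/2)−(2, 20)]
   so C = (20, 19)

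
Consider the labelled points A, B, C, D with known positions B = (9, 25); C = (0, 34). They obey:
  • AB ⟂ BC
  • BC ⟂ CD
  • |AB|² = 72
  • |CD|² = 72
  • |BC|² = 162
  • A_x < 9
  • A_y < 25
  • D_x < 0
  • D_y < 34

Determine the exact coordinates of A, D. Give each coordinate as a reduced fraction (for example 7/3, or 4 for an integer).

A = (3, 19)
D = (-6, 28)

1. A_x = 3  [[AB ⟂ BC ⇒ 9x-9y+144=0] ∩ [|A−(9, 25)|²=72]]
2. A_y = 19  [[AB ⟂ BC ⇒ 9x-9y+144=0] ∩ [|A−(9, 25)|²=72]]
   so A = (3, 19)
3. D_x = -6  [[BC ⟂ CD ⇒ -9x+9y-306=0] ∩ [|D−(0, 34)|²=72]]
4. D_y = 28  [[BC ⟂ CD ⇒ -9x+9y-306=0] ∩ [|D−(0, 34)|²=72]]
   so D = (-6, 28)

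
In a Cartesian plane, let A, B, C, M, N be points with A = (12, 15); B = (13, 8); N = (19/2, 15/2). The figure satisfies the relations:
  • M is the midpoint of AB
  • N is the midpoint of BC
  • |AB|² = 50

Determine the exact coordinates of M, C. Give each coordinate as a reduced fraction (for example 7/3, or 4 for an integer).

1. M_x = 25/2  [2·M = A+B = (12, 15)+(13, 8)]
2. M_y = 23/2  [2·M = A+B = (12, 15)+(13, 8)]
   so M = (25/2, 23/2)
3. C_x = 6  [C = 2·N−B = 2·(19/2, 15/2)−(13, 8)]
4. C_y = 7  [C = 2·N−B = 2·(19/2, 15/2)−(13, 8)]
   so C = (6, 7)

M = (25/2, 23/2)
C = (6, 7)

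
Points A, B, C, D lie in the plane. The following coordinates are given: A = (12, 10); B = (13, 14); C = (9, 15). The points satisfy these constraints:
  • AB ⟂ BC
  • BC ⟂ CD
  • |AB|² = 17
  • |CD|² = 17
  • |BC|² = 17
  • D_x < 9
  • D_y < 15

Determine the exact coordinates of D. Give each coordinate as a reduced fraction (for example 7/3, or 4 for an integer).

1. D_x = 8  [[BC ⟂ CD ⇒ -4x+1y+21=0] ∩ [|D−(9, 15)|²=17]]
2. D_y = 11  [[BC ⟂ CD ⇒ -4x+1y+21=0] ∩ [|D−(9, 15)|²=17]]
   so D = (8, 11)

D = (8, 11)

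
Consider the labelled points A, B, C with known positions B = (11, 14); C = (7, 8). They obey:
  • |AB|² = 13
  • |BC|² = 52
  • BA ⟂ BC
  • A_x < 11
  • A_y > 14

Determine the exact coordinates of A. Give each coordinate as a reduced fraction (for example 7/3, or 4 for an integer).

A = (8, 16)

1. A_x = 8  [[BA ⟂ BC ⇒ -4x-6y+128=0] ∩ [|A−(11, 14)|²=13]]
2. A_y = 16  [[BA ⟂ BC ⇒ -4x-6y+128=0] ∩ [|A−(11, 14)|²=13]]
   so A = (8, 16)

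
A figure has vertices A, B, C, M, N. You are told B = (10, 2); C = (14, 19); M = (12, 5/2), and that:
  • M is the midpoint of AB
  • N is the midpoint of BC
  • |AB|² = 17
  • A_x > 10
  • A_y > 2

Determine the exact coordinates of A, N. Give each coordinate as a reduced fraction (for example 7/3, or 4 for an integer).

1. A_x = 14  [A = 2·M−B = 2·(12, 5/2)−(10, 2)]
2. A_y = 3  [A = 2·M−B = 2·(12, 5/2)−(10, 2)]
   so A = (14, 3)
3. N_x = 12  [2·N = B+C = (10, 2)+(14, 19)]
4. N_y = 21/2  [2·N = B+C = (10, 2)+(14, 19)]
   so N = (12, 21/2)

A = (14, 3)
N = (12, 21/2)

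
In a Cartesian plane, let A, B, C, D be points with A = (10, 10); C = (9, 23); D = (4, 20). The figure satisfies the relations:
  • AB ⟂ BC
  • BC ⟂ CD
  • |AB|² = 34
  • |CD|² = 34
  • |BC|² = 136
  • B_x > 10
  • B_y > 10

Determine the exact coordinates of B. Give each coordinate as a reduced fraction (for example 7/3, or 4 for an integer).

B = (15, 13)

1. B_x = 15  [[BC ⟂ CD ⇒ 5x+3y-114=0] ∩ [|B−(10, 10)|²=34]]
2. B_y = 13  [[BC ⟂ CD ⇒ 5x+3y-114=0] ∩ [|B−(10, 10)|²=34]]
   so B = (15, 13)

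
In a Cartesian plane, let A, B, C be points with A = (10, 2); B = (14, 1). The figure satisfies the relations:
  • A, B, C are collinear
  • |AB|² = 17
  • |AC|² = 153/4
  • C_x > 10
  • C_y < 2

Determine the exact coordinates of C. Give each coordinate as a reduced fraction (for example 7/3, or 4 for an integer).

1. C_x = 16  [[A, B, C are collinear ⇒ 1x+4y-18=0] ∩ [|C−(10, 2)|²=153/4]]
2. C_y = 1/2  [[A, B, C are collinear ⇒ 1x+4y-18=0] ∩ [|C−(10, 2)|²=153/4]]
   so C = (16, 1/2)

C = (16, 1/2)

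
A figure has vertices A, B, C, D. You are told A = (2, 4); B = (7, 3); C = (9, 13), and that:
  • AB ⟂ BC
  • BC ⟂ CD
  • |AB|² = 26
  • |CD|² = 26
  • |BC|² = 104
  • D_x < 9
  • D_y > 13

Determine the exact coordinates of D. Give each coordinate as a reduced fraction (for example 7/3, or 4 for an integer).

1. D_x = 4  [[BC ⟂ CD ⇒ 2x+10y-148=0] ∩ [|D−(9, 13)|²=26]]
2. D_y = 14  [[BC ⟂ CD ⇒ 2x+10y-148=0] ∩ [|D−(9, 13)|²=26]]
   so D = (4, 14)

D = (4, 14)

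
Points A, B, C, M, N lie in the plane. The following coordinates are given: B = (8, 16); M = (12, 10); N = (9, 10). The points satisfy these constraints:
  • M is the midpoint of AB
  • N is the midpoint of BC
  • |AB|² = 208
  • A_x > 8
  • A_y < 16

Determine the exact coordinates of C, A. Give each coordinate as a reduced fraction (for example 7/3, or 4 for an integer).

1. A_x = 16  [A = 2·M−B = 2·(12, 10)−(8, 16)]
2. A_y = 4  [A = 2·M−B = 2·(12, 10)−(8, 16)]
   so A = (16, 4)
3. C_x = 10  [C = 2·N−B = 2·(9, 10)−(8, 16)]
4. C_y = 4  [C = 2·N−B = 2·(9, 10)−(8, 16)]
   so C = (10, 4)

C = (10, 4)
A = (16, 4)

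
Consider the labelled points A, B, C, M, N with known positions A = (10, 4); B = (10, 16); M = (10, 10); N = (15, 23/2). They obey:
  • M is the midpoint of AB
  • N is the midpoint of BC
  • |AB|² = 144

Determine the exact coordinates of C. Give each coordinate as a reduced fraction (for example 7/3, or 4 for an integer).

1. C_x = 20  [C = 2·N−B = 2·(15, 23/2)−(10, 16)]
2. C_y = 7  [C = 2·N−B = 2·(15, 23/2)−(10, 16)]
   so C = (20, 7)

C = (20, 7)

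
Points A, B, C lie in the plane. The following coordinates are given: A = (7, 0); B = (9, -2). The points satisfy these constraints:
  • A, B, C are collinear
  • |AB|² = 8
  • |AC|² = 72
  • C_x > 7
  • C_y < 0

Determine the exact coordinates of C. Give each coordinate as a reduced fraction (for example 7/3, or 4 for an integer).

C = (13, -6)

1. C_x = 13  [[A, B, C are collinear ⇒ 2x+2y-14=0] ∩ [|C−(7, 0)|²=72]]
2. C_y = -6  [[A, B, C are collinear ⇒ 2x+2y-14=0] ∩ [|C−(7, 0)|²=72]]
   so C = (13, -6)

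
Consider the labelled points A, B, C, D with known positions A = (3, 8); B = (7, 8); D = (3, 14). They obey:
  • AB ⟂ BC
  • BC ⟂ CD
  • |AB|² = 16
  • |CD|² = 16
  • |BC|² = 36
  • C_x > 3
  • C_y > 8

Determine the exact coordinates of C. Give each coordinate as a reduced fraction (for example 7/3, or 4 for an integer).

1. C_x = 7  [[AB ⟂ BC ⇒ 4x-28=0] ∩ [|C−(3, 14)|²=16]]
2. C_y = 14  [[AB ⟂ BC ⇒ 4x-28=0] ∩ [|C−(3, 14)|²=16]]
   so C = (7, 14)

C = (7, 14)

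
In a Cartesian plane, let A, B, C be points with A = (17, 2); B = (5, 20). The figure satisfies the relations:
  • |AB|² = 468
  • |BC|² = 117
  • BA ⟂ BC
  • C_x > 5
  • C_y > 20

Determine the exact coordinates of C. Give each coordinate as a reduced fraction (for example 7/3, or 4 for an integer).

C = (14, 26)

1. C_x = 14  [[BA ⟂ BC ⇒ 12x-18y+300=0] ∩ [|C−(5, 20)|²=117]]
2. C_y = 26  [[BA ⟂ BC ⇒ 12x-18y+300=0] ∩ [|C−(5, 20)|²=117]]
   so C = (14, 26)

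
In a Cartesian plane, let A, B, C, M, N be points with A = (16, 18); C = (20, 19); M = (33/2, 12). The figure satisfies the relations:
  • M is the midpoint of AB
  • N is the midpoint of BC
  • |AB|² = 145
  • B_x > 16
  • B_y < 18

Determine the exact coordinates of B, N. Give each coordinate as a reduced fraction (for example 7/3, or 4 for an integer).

B = (17, 6)
N = (37/2, 25/2)

1. B_x = 17  [B = 2·M−A = 2·(33/2, 12)−(16, 18)]
2. B_y = 6  [B = 2·M−A = 2·(33/2, 12)−(16, 18)]
   so B = (17, 6)
3. N_x = 37/2  [2·N = B+C = (17, 6)+(20, 19)]
4. N_y = 25/2  [2·N = B+C = (17, 6)+(20, 19)]
   so N = (37/2, 25/2)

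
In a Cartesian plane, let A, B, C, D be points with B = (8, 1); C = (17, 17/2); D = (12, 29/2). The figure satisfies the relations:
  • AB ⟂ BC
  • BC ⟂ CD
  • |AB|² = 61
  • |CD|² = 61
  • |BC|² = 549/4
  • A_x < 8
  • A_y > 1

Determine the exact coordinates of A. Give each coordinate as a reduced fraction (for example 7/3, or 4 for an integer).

1. A_x = 3  [[AB ⟂ BC ⇒ -9x-15/2y+159/2=0] ∩ [|A−(8, 1)|²=61]]
2. A_y = 7  [[AB ⟂ BC ⇒ -9x-15/2y+159/2=0] ∩ [|A−(8, 1)|²=61]]
   so A = (3, 7)

A = (3, 7)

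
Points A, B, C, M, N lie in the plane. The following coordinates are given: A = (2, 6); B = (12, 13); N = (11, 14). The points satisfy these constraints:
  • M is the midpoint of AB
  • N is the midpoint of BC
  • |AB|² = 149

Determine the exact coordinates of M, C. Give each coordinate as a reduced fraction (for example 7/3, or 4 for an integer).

M = (7, 19/2)
C = (10, 15)

1. M_x = 7  [2·M = A+B = (2, 6)+(12, 13)]
2. M_y = 19/2  [2·M = A+B = (2, 6)+(12, 13)]
   so M = (7, 19/2)
3. C_x = 10  [C = 2·N−B = 2·(11, 14)−(12, 13)]
4. C_y = 15  [C = 2·N−B = 2·(11, 14)−(12, 13)]
   so C = (10, 15)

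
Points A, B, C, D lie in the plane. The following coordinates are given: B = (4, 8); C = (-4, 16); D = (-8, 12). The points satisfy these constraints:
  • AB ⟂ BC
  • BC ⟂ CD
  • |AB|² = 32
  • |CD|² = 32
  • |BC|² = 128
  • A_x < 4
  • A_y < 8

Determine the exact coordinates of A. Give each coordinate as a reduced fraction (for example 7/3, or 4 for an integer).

A = (0, 4)

1. A_x = 0  [[AB ⟂ BC ⇒ 8x-8y+32=0] ∩ [|A−(4, 8)|²=32]]
2. A_y = 4  [[AB ⟂ BC ⇒ 8x-8y+32=0] ∩ [|A−(4, 8)|²=32]]
   so A = (0, 4)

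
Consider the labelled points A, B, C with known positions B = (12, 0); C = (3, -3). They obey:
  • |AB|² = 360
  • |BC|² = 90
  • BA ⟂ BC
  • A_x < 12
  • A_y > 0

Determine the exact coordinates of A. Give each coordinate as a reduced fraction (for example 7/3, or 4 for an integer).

A = (6, 18)

1. A_x = 6  [[BA ⟂ BC ⇒ -9x-3y+108=0] ∩ [|A−(12, 0)|²=360]]
2. A_y = 18  [[BA ⟂ BC ⇒ -9x-3y+108=0] ∩ [|A−(12, 0)|²=360]]
   so A = (6, 18)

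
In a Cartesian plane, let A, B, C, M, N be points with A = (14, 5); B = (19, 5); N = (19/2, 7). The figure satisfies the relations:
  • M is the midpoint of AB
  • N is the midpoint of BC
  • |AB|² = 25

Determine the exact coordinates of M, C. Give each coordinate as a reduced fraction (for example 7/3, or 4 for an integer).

1. M_x = 33/2  [2·M = A+B = (14, 5)+(19, 5)]
2. M_y = 5  [2·M = A+B = (14, 5)+(19, 5)]
   so M = (33/2, 5)
3. C_x = 0  [C = 2·N−B = 2·(19/2, 7)−(19, 5)]
4. C_y = 9  [C = 2·N−B = 2·(19/2, 7)−(19, 5)]
   so C = (0, 9)

M = (33/2, 5)
C = (0, 9)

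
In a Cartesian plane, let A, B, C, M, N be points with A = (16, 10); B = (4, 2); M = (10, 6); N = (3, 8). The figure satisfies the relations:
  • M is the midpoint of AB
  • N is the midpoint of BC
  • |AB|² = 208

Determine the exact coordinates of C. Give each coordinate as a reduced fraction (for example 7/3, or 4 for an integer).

1. C_x = 2  [C = 2·N−B = 2·(3, 8)−(4, 2)]
2. C_y = 14  [C = 2·N−B = 2·(3, 8)−(4, 2)]
   so C = (2, 14)

C = (2, 14)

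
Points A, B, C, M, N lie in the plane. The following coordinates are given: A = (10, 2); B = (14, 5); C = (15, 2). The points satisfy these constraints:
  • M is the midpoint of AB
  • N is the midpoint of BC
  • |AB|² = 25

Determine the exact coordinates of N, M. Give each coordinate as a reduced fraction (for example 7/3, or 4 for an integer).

1. M_x = 12  [2·M = A+B = (10, 2)+(14, 5)]
2. M_y = 7/2  [2·M = A+B = (10, 2)+(14, 5)]
   so M = (12, 7/2)
3. N_x = 29/2  [2·N = B+C = (14, 5)+(15, 2)]
4. N_y = 7/2  [2·N = B+C = (14, 5)+(15, 2)]
   so N = (29/2, 7/2)

N = (29/2, 7/2)
M = (12, 7/2)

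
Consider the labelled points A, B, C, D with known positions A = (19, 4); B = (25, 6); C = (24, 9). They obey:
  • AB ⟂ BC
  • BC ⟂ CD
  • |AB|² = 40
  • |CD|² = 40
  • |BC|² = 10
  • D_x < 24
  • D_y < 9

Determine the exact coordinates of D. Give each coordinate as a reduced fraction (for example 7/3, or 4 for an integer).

1. D_x = 18  [[BC ⟂ CD ⇒ -1x+3y-3=0] ∩ [|D−(24, 9)|²=40]]
2. D_y = 7  [[BC ⟂ CD ⇒ -1x+3y-3=0] ∩ [|D−(24, 9)|²=40]]
   so D = (18, 7)

D = (18, 7)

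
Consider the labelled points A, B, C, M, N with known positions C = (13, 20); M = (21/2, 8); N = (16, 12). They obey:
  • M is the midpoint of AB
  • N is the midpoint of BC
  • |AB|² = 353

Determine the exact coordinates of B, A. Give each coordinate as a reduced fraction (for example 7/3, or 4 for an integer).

1. B_x = 19  [B = 2·N−C = 2·(16, 12)−(13, 20)]
2. B_y = 4  [B = 2·N−C = 2·(16, 12)−(13, 20)]
   so B = (19, 4)
3. A_x = 2  [A = 2·M−B = 2·(21/2, 8)−(19, 4)]
4. A_y = 12  [A = 2·M−B = 2·(21/2, 8)−(19, 4)]
   so A = (2, 12)

B = (19, 4)
A = (2, 12)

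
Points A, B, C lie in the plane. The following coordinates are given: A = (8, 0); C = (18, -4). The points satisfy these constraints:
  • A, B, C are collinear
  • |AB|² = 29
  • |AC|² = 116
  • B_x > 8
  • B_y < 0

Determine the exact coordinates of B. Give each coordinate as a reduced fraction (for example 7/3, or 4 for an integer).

B = (13, -2)

1. B_x = 13  [[A, B, C are collinear ⇒ -4x-10y+32=0] ∩ [|B−(8, 0)|²=29]]
2. B_y = -2  [[A, B, C are collinear ⇒ -4x-10y+32=0] ∩ [|B−(8, 0)|²=29]]
   so B = (13, -2)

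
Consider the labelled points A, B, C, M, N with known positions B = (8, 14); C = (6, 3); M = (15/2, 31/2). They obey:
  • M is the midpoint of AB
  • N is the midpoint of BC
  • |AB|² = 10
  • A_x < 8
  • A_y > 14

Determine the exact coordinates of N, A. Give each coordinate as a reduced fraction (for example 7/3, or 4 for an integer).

1. A_x = 7  [A = 2·M−B = 2·(15/2, 31/2)−(8, 14)]
2. A_y = 17  [A = 2·M−B = 2·(15/2, 31/2)−(8, 14)]
   so A = (7, 17)
3. N_x = 7  [2·N = B+C = (8, 14)+(6, 3)]
4. N_y = 17/2  [2·N = B+C = (8, 14)+(6, 3)]
   so N = (7, 17/2)

N = (7, 17/2)
A = (7, 17)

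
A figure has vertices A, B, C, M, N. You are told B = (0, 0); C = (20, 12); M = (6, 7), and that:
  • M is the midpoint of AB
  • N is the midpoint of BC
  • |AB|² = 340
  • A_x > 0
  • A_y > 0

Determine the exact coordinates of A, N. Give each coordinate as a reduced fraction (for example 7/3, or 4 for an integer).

1. A_x = 12  [A = 2·M−B = 2·(6, 7)−(0, 0)]
2. A_y = 14  [A = 2·M−B = 2·(6, 7)−(0, 0)]
   so A = (12, 14)
3. N_x = 10  [2·N = B+C = (0, 0)+(20, 12)]
4. N_y = 6  [2·N = B+C = (0, 0)+(20, 12)]
   so N = (10, 6)

A = (12, 14)
N = (10, 6)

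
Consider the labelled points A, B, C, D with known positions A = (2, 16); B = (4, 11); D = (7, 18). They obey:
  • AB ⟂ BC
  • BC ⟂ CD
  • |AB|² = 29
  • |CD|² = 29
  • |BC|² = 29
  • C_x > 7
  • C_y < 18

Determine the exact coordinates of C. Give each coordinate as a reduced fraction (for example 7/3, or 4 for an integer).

1. C_x = 9  [[AB ⟂ BC ⇒ 2x-5y+47=0] ∩ [|C−(7, 18)|²=29]]
2. C_y = 13  [[AB ⟂ BC ⇒ 2x-5y+47=0] ∩ [|C−(7, 18)|²=29]]
   so C = (9, 13)

C = (9, 13)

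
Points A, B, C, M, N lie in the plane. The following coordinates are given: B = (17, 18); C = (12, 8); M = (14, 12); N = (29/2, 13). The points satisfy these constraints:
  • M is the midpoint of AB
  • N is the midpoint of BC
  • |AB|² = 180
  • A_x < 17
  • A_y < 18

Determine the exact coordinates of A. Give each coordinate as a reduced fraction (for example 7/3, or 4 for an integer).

1. A_x = 11  [A = 2·M−B = 2·(14, 12)−(17, 18)]
2. A_y = 6  [A = 2·M−B = 2·(14, 12)−(17, 18)]
   so A = (11, 6)

A = (11, 6)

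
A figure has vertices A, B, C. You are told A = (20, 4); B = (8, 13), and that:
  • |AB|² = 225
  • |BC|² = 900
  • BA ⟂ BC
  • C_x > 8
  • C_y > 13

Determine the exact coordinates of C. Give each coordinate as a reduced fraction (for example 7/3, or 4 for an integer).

1. C_x = 26  [[BA ⟂ BC ⇒ 12x-9y+21=0] ∩ [|C−(8, 13)|²=900]]
2. C_y = 37  [[BA ⟂ BC ⇒ 12x-9y+21=0] ∩ [|C−(8, 13)|²=900]]
   so C = (26, 37)

C = (26, 37)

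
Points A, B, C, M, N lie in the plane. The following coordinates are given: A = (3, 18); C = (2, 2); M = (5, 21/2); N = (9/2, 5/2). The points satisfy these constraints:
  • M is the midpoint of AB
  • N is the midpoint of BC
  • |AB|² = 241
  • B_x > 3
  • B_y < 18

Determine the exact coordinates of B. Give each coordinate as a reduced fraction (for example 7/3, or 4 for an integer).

1. B_x = 7  [B = 2·M−A = 2·(5, 21/2)−(3, 18)]
2. B_y = 3  [B = 2·M−A = 2·(5, 21/2)−(3, 18)]
   so B = (7, 3)

B = (7, 3)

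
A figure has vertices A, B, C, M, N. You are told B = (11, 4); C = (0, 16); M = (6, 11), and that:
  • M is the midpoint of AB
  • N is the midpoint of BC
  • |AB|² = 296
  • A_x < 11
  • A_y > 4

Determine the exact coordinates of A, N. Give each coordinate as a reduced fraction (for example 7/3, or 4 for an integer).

1. A_x = 1  [A = 2·M−B = 2·(6, 11)−(11, 4)]
2. A_y = 18  [A = 2·M−B = 2·(6, 11)−(11, 4)]
   so A = (1, 18)
3. N_x = 11/2  [2·N = B+C = (11, 4)+(0, 16)]
4. N_y = 10  [2·N = B+C = (11, 4)+(0, 16)]
   so N = (11/2, 10)

A = (1, 18)
N = (11/2, 10)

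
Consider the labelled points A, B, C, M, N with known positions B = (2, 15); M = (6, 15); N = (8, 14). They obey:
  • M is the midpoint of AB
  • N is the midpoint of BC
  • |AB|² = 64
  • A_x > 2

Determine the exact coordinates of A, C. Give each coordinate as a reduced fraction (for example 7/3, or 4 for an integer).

1. A_x = 10  [A = 2·M−B = 2·(6, 15)−(2, 15)]
2. A_y = 15  [A = 2·M−B = 2·(6, 15)−(2, 15)]
   so A = (10, 15)
3. C_x = 14  [C = 2·N−B = 2·(8, 14)−(2, 15)]
4. C_y = 13  [C = 2·N−B = 2·(8, 14)−(2, 15)]
   so C = (14, 13)

A = (10, 15)
C = (14, 13)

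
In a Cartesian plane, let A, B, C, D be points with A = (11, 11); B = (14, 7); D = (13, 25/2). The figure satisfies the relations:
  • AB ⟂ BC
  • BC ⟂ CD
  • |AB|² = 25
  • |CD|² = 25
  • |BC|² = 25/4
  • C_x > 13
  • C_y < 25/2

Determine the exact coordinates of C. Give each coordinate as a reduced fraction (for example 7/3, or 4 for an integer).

1. C_x = 16  [[AB ⟂ BC ⇒ 3x-4y-14=0] ∩ [|C−(13, 25/2)|²=25]]
2. C_y = 17/2  [[AB ⟂ BC ⇒ 3x-4y-14=0] ∩ [|C−(13, 25/2)|²=25]]
   so C = (16, 17/2)

C = (16, 17/2)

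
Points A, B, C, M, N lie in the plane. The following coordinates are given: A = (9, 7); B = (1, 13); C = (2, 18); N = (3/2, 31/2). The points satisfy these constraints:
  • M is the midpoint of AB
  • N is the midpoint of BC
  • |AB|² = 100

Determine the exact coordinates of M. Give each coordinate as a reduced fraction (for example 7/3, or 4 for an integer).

M = (5, 10)

1. M_x = 5  [2·M = A+B = (9, 7)+(1, 13)]
2. M_y = 10  [2·M = A+B = (9, 7)+(1, 13)]
   so M = (5, 10)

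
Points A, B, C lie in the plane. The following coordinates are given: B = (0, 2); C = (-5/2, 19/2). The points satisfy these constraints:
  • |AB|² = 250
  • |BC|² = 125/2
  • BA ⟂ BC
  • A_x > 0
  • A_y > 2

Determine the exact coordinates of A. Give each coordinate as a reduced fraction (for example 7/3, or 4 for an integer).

A = (15, 7)

1. A_x = 15  [[BA ⟂ BC ⇒ -5/2x+15/2y-15=0] ∩ [|A−(0, 2)|²=250]]
2. A_y = 7  [[BA ⟂ BC ⇒ -5/2x+15/2y-15=0] ∩ [|A−(0, 2)|²=250]]
   so A = (15, 7)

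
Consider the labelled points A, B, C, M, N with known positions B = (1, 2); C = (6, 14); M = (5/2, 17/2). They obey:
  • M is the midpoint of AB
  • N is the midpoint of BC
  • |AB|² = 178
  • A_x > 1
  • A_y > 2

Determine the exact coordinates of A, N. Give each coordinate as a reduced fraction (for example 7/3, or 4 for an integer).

1. A_x = 4  [A = 2·M−B = 2·(5/2, 17/2)−(1, 2)]
2. A_y = 15  [A = 2·M−B = 2·(5/2, 17/2)−(1, 2)]
   so A = (4, 15)
3. N_x = 7/2  [2·N = B+C = (1, 2)+(6, 14)]
4. N_y = 8  [2·N = B+C = (1, 2)+(6, 14)]
   so N = (7/2, 8)

A = (4, 15)
N = (7/2, 8)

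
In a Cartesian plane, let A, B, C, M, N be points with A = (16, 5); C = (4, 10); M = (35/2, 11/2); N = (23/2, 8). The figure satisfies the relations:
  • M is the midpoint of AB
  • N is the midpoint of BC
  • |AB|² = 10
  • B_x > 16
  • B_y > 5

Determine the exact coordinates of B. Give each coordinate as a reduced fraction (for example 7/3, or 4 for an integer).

B = (19, 6)

1. B_x = 19  [B = 2·M−A = 2·(35/2, 11/2)−(16, 5)]
2. B_y = 6  [B = 2·M−A = 2·(35/2, 11/2)−(16, 5)]
   so B = (19, 6)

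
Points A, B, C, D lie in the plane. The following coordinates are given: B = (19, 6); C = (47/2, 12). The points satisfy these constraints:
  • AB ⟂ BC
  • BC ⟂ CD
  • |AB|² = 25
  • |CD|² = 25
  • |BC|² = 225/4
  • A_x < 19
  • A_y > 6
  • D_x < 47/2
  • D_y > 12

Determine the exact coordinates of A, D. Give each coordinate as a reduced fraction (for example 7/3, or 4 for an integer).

1. A_x = 15  [[AB ⟂ BC ⇒ -9/2x-6y+243/2=0] ∩ [|A−(19, 6)|²=25]]
2. A_y = 9  [[AB ⟂ BC ⇒ -9/2x-6y+243/2=0] ∩ [|A−(19, 6)|²=25]]
   so A = (15, 9)
3. D_x = 39/2  [[BC ⟂ CD ⇒ 9/2x+6y-711/4=0] ∩ [|D−(47/2, 12)|²=25]]
4. D_y = 15  [[BC ⟂ CD ⇒ 9/2x+6y-711/4=0] ∩ [|D−(47/2, 12)|²=25]]
   so D = (39/2, 15)

A = (15, 9)
D = (39/2, 15)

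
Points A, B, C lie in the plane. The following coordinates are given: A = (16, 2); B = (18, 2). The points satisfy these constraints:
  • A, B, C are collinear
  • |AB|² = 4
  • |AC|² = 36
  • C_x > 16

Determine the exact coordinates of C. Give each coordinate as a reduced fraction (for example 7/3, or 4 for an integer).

1. C_x = 22  [[A, B, C are collinear ⇒ 2y-4=0] ∩ [|C−(16, 2)|²=36]]
2. C_y = 2  [[A, B, C are collinear ⇒ 2y-4=0] ∩ [|C−(16, 2)|²=36]]
   so C = (22, 2)

C = (22, 2)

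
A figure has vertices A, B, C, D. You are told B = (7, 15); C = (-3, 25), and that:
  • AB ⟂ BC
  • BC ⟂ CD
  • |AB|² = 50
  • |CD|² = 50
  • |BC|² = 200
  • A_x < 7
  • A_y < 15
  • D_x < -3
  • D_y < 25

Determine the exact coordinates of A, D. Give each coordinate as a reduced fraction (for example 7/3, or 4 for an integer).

1. A_x = 2  [[AB ⟂ BC ⇒ 10x-10y+80=0] ∩ [|A−(7, 15)|²=50]]
2. A_y = 10  [[AB ⟂ BC ⇒ 10x-10y+80=0] ∩ [|A−(7, 15)|²=50]]
   so A = (2, 10)
3. D_x = -8  [[BC ⟂ CD ⇒ -10x+10y-280=0] ∩ [|D−(-3, 25)|²=50]]
4. D_y = 20  [[BC ⟂ CD ⇒ -10x+10y-280=0] ∩ [|D−(-3, 25)|²=50]]
   so D = (-8, 20)

A = (2, 10)
D = (-8, 20)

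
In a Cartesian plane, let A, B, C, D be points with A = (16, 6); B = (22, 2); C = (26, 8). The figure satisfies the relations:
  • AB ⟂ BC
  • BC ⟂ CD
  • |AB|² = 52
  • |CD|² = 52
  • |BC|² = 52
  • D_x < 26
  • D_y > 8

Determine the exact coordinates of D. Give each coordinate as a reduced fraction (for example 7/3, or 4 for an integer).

1. D_x = 20  [[BC ⟂ CD ⇒ 4x+6y-152=0] ∩ [|D−(26, 8)|²=52]]
2. D_y = 12  [[BC ⟂ CD ⇒ 4x+6y-152=0] ∩ [|D−(26, 8)|²=52]]
   so D = (20, 12)

D = (20, 12)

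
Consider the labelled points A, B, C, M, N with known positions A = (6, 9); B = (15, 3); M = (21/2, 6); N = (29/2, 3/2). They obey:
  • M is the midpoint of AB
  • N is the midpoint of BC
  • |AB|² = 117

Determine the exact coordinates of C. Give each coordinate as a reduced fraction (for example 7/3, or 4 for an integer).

C = (14, 0)

1. C_x = 14  [C = 2·N−B = 2·(29/2, 3/2)−(15, 3)]
2. C_y = 0  [C = 2·N−B = 2·(29/2, 3/2)−(15, 3)]
   so C = (14, 0)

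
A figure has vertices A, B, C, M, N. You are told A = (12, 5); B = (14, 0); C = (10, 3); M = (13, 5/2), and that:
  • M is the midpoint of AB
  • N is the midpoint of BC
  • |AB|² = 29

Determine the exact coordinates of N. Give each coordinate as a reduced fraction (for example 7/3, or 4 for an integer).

1. N_x = 12  [2·N = B+C = (14, 0)+(10, 3)]
2. N_y = 3/2  [2·N = B+C = (14, 0)+(10, 3)]
   so N = (12, 3/2)

N = (12, 3/2)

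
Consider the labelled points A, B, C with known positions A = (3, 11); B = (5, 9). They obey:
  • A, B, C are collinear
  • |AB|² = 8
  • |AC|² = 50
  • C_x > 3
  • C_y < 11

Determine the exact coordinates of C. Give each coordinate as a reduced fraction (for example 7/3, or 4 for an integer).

1. C_x = 8  [[A, B, C are collinear ⇒ 2x+2y-28=0] ∩ [|C−(3, 11)|²=50]]
2. C_y = 6  [[A, B, C are collinear ⇒ 2x+2y-28=0] ∩ [|C−(3, 11)|²=50]]
   so C = (8, 6)

C = (8, 6)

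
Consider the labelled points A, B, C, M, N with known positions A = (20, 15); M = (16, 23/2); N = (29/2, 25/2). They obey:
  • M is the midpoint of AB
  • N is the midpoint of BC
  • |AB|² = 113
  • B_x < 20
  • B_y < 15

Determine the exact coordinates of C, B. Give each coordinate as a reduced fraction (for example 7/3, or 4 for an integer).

1. B_x = 12  [B = 2·M−A = 2·(16, 23/2)−(20, 15)]
2. B_y = 8  [B = 2·M−A = 2·(16, 23/2)−(20, 15)]
   so B = (12, 8)
3. C_x = 17  [C = 2·N−B = 2·(29/2, 25/2)−(12, 8)]
4. C_y = 17  [C = 2·N−B = 2·(29/2, 25/2)−(12, 8)]
   so C = (17, 17)

C = (17, 17)
B = (12, 8)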